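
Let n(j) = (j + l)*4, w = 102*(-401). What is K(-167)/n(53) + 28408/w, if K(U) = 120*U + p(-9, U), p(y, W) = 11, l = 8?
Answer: -413078855/4990044 ≈ -82.781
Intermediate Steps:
K(U) = 11 + 120*U (K(U) = 120*U + 11 = 11 + 120*U)
w = -40902
n(j) = 32 + 4*j (n(j) = (j + 8)*4 = (8 + j)*4 = 32 + 4*j)
K(-167)/n(53) + 28408/w = (11 + 120*(-167))/(32 + 4*53) + 28408/(-40902) = (11 - 20040)/(32 + 212) + 28408*(-1/40902) = -20029/244 - 14204/20451 = -413078855/4990044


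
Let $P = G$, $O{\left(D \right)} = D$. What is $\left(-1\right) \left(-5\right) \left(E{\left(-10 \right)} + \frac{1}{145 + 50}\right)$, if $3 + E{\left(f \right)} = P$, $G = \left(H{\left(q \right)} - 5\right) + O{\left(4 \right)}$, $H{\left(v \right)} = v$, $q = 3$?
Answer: $- \frac{194}{39} \approx -4.9744$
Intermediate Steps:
$G = 2$ ($G = \left(3 - 5\right) + 4 = -2 + 4 = 2$)
$P = 2$
$E{\left(f \right)} = -1$ ($E{\left(f \right)} = -3 + 2 = -1$)
$\left(-1\right) \left(-5\right) \left(E{\left(-10 \right)} + \frac{1}{145 + 50}\right) = \left(-1\right) \left(-5\right) \left(-1 + \frac{1}{145 + 50}\right) = 5 \left(-1 + \frac{1}{195}\right) = 5 \left(- \frac{194}{195}\right) = - \frac{194}{39}$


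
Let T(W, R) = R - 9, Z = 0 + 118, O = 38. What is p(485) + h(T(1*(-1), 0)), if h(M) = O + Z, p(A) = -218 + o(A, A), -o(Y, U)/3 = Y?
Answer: -1517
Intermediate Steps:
o(Y, U) = -3*Y
Z = 118
T(W, R) = -9 + R
p(A) = -218 - 3*A
h(M) = 156 (h(M) = 38 + 118 = 156)
p(485) + h(T(1*(-1), 0)) = (-218 - 3*485) + 156 = (-218 - 1455) + 156 = -1673 + 156 = -1517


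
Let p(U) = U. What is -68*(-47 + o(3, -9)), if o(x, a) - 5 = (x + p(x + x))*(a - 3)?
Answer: 10200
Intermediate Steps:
o(x, a) = 5 + 3*x*(-3 + a) (o(x, a) = 5 + (x + (x + x))*(a - 3) = 5 + (x + 2*x)*(-3 + a) = 5 + (3*x)*(-3 + a) = 5 + 3*x*(-3 + a))
-68*(-47 + o(3, -9)) = -68*(-47 + (5 - 9*3 + 3*(-9)*3)) = -68*(-47 + (5 - 27 - 81)) = -68*(-47 - 103) = -68*(-150) = 10200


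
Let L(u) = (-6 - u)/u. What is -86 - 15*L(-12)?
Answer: -157/2 ≈ -78.500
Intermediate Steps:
L(u) = (-6 - u)/u
-86 - 15*L(-12) = -86 - 15*(-6 - 1*(-12))/(-12) = -86 - (-5)*(-6 + 12)/4 = -86 - (-5)*6/4 = -86 - 15*(-½) = -86 + 15/2 = -157/2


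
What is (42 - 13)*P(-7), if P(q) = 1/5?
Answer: 29/5 ≈ 5.8000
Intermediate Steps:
P(q) = 1/5 (P(q) = 1*(1/5) = 1/5)
(42 - 13)*P(-7) = (42 - 13)*(1/5) = 29*(1/5) = 29/5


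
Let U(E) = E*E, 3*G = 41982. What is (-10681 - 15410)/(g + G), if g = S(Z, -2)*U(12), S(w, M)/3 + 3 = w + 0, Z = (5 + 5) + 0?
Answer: -26091/17018 ≈ -1.5331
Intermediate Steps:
G = 13994 (G = (⅓)*41982 = 13994)
Z = 10 (Z = 10 + 0 = 10)
S(w, M) = -9 + 3*w (S(w, M) = -9 + 3*(w + 0) = -9 + 3*w)
U(E) = E²
g = 3024 (g = (-9 + 3*10)*12² = (-9 + 30)*144 = 21*144 = 3024)
(-10681 - 15410)/(g + G) = (-10681 - 15410)/(3024 + 13994) = -26091/17018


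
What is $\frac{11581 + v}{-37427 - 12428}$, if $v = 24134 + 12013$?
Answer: $- \frac{47728}{49855} \approx -0.95734$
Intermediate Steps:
$v = 36147$
$\frac{11581 + v}{-37427 - 12428} = \frac{11581 + 36147}{-37427 - 12428} = \frac{47728}{-49855} = 47728 \left(- \frac{1}{49855}\right) = - \frac{47728}{49855}$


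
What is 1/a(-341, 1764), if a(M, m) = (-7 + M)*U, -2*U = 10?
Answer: 1/1740 ≈ 0.00057471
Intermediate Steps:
U = -5 (U = -½*10 = -5)
a(M, m) = 35 - 5*M (a(M, m) = (-7 + M)*(-5) = 35 - 5*M)
1/a(-341, 1764) = 1/(35 - 5*(-341)) = 1/(35 + 1705) = 1/1740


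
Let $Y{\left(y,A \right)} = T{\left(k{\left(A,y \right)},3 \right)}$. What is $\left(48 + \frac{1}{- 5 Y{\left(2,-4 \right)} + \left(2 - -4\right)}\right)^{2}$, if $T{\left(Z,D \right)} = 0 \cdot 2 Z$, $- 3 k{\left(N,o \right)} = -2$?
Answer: $\frac{83521}{36} \approx 2320.0$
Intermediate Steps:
$k{\left(N,o \right)} = \frac{2}{3}$ ($k{\left(N,o \right)} = \left(- \frac{1}{3}\right) \left(-2\right) = \frac{2}{3}$)
$T{\left(Z,D \right)} = 0$ ($T{\left(Z,D \right)} = 0 Z = 0$)
$Y{\left(y,A \right)} = 0$
$\left(48 + \frac{1}{- 5 Y{\left(2,-4 \right)} + \left(2 - -4\right)}\right)^{2} = \left(48 + \frac{1}{\left(-5\right) 0 + \left(2 - -4\right)}\right)^{2} = \left(48 + \frac{1}{0 + \left(2 + 4\right)}\right)^{2} = \left(48 + \frac{1}{0 + 6}\right)^{2} = \left(48 + \frac{1}{6}\right)^{2} = \left(\frac{289}{6}\right)^{2} = \frac{83521}{36}$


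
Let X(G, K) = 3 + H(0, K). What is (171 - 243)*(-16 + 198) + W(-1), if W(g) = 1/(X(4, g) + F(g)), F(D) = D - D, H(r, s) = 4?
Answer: -91727/7 ≈ -13104.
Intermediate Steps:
X(G, K) = 7 (X(G, K) = 3 + 4 = 7)
F(D) = 0
W(g) = ⅐ (W(g) = 1/(7 + 0) = 1/7 = ⅐)
(171 - 243)*(-16 + 198) + W(-1) = (171 - 243)*(-16 + 198) + ⅐ = -72*182 + ⅐ = -13104 + ⅐ = -91727/7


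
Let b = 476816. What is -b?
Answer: -476816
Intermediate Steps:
-b = -1*476816 = -476816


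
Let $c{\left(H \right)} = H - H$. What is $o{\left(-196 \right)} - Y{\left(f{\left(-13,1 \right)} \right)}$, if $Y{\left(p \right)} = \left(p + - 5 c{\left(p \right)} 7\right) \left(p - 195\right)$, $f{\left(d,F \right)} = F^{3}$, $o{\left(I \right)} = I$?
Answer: $-2$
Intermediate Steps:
$c{\left(H \right)} = 0$
$Y{\left(p \right)} = p \left(-195 + p\right)$ ($Y{\left(p \right)} = \left(p + \left(-5\right) 0 \cdot 7\right) \left(p - 195\right) = \left(p + 0 \cdot 7\right) \left(-195 + p\right) = \left(p + 0\right) \left(-195 + p\right) = p \left(-195 + p\right)$)
$o{\left(-196 \right)} - Y{\left(f{\left(-13,1 \right)} \right)} = -196 - 1^{3} \left(-195 + 1^{3}\right) = -196 - 1 \left(-195 + 1\right) = -196 - 1 \left(-194\right) = -196 - -194 = -196 + 194 = -2$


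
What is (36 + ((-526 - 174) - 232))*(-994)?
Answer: 890624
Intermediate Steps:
(36 + ((-526 - 174) - 232))*(-994) = (36 + (-700 - 232))*(-994) = (36 - 932)*(-994) = -896*(-994) = 890624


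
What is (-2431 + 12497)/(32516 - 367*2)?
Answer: 5033/15891 ≈ 0.31672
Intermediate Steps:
(-2431 + 12497)/(32516 - 367*2) = 10066/(32516 - 734) = 10066/31782 = 10066*(1/31782) = 5033/15891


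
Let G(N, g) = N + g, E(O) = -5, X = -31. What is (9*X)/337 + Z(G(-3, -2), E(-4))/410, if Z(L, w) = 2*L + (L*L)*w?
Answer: -31977/27634 ≈ -1.1572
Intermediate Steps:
Z(L, w) = 2*L + w*L² (Z(L, w) = 2*L + L²*w = 2*L + w*L²)
(9*X)/337 + Z(G(-3, -2), E(-4))/410 = (9*(-31))/337 + ((-3 - 2)*(2 + (-3 - 2)*(-5)))/410 = -279*1/337 - 5*(2 - 5*(-5))*(1/410) = -279/337 - 5*(2 + 25)*(1/410) = -279/337 - 5*27*(1/410) = -279/337 - 135*1/410 = -279/337 - 27/82 = -31977/27634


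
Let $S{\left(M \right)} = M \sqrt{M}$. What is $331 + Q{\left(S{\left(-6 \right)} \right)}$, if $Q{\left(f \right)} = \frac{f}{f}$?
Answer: $332$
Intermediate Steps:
$S{\left(M \right)} = M^{\frac{3}{2}}$
$Q{\left(f \right)} = 1$
$331 + Q{\left(S{\left(-6 \right)} \right)} = 331 + 1 = 332$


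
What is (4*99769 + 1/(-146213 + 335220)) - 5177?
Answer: 74449668294/189007 ≈ 3.9390e+5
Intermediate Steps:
(4*99769 + 1/(-146213 + 335220)) - 5177 = (399076 + 1/189007) - 5177 = 75428157533/189007 - 5177 = 74449668294/189007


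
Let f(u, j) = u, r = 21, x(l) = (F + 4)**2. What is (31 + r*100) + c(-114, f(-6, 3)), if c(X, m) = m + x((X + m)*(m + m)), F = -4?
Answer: 2125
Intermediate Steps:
x(l) = 0 (x(l) = (-4 + 4)**2 = 0**2 = 0)
c(X, m) = m (c(X, m) = m + 0 = m)
(31 + r*100) + c(-114, f(-6, 3)) = (31 + 21*100) - 6 = (31 + 2100) - 6 = 2131 - 6 = 2125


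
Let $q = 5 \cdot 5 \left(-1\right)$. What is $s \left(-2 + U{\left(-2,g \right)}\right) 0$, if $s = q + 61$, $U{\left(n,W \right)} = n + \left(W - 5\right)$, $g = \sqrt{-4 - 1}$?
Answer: $0$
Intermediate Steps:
$q = -25$ ($q = 25 \left(-1\right) = -25$)
$g = i \sqrt{5}$ ($g = \sqrt{-5} = i \sqrt{5} \approx 2.2361 i$)
$U{\left(n,W \right)} = -5 + W + n$ ($U{\left(n,W \right)} = n + \left(W - 5\right) = n + \left(-5 + W\right) = -5 + W + n$)
$s = 36$ ($s = -25 + 61 = 36$)
$s \left(-2 + U{\left(-2,g \right)}\right) 0 = 36 \left(-2 - \left(7 - i \sqrt{5}\right)\right) 0 = 36 \left(-9 + i \sqrt{5}\right) 0 = 36 \cdot 0 = 0$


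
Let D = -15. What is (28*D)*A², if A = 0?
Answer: 0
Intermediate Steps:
(28*D)*A² = (28*(-15))*0² = -420*0 = 0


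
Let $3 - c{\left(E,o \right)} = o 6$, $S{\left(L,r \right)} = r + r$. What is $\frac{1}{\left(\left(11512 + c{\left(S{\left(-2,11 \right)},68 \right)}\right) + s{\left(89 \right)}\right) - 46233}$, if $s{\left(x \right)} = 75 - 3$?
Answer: $- \frac{1}{35054} \approx -2.8527 \cdot 10^{-5}$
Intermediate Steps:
$S{\left(L,r \right)} = 2 r$
$c{\left(E,o \right)} = 3 - 6 o$ ($c{\left(E,o \right)} = 3 - o 6 = 3 - 6 o$)
$s{\left(x \right)} = 72$
$\frac{1}{\left(\left(11512 + c{\left(S{\left(-2,11 \right)},68 \right)}\right) + s{\left(89 \right)}\right) - 46233} = \frac{1}{\left(\left(11512 + \left(3 - 408\right)\right) + 72\right) - 46233} = \frac{1}{\left(\left(11512 - 405\right) + 72\right) - 46233} = \frac{1}{\left(11107 + 72\right) - 46233} = \frac{1}{11179 - 46233} = \frac{1}{-35054} = - \frac{1}{35054}$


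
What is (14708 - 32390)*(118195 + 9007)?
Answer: -2249185764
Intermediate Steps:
(14708 - 32390)*(118195 + 9007) = -17682*127202 = -2249185764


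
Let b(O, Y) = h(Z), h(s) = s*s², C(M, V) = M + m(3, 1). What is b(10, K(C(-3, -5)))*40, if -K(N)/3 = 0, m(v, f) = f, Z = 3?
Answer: 1080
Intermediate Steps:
C(M, V) = 1 + M (C(M, V) = M + 1 = 1 + M)
h(s) = s³
K(N) = 0 (K(N) = -3*0 = 0)
b(O, Y) = 27 (b(O, Y) = 3³ = 27)
b(10, K(C(-3, -5)))*40 = 27*40 = 1080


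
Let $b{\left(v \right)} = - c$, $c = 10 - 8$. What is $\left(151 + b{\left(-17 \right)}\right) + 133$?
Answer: $282$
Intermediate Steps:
$c = 2$ ($c = 10 - 8 = 2$)
$b{\left(v \right)} = -2$ ($b{\left(v \right)} = \left(-1\right) 2 = -2$)
$\left(151 + b{\left(-17 \right)}\right) + 133 = \left(151 - 2\right) + 133 = 149 + 133 = 282$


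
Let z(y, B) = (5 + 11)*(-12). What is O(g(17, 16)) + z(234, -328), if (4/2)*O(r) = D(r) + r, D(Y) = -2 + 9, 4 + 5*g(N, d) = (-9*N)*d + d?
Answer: -4321/10 ≈ -432.10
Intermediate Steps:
g(N, d) = -⅘ + d/5 - 9*N*d/5 (g(N, d) = -⅘ + ((-9*N)*d + d)/5 = -⅘ + (-9*N*d + d)/5 = -⅘ + (d - 9*N*d)/5 = -⅘ + (d/5 - 9*N*d/5) = -⅘ + d/5 - 9*N*d/5)
D(Y) = 7
z(y, B) = -192 (z(y, B) = 16*(-12) = -192)
O(r) = 7/2 + r/2 (O(r) = (7 + r)/2 = 7/2 + r/2)
O(g(17, 16)) + z(234, -328) = (7/2 + (-⅘ + (⅕)*16 - 9/5*17*16)/2) - 192 = (7/2 + (-⅘ + 16/5 - 2448/5)/2) - 192 = (7/2 + (½)*(-2436/5)) - 192 = (7/2 - 1218/5) - 192 = -2401/10 - 192 = -4321/10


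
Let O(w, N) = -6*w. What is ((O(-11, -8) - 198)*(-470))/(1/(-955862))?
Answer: -59301678480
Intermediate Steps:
((O(-11, -8) - 198)*(-470))/(1/(-955862)) = ((-6*(-11) - 198)*(-470))/(1/(-955862)) = ((66 - 198)*(-470))/(-1/955862) = -132*(-470)*(-955862) = 62040*(-955862) = -59301678480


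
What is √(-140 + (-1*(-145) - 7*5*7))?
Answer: 4*I*√15 ≈ 15.492*I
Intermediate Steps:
√(-140 + (-1*(-145) - 7*5*7)) = √(-140 + (145 - 35*7)) = √(-140 + (145 - 1*245)) = √(-140 + (145 - 245)) = √(-140 - 100) = √(-240) = 4*I*√15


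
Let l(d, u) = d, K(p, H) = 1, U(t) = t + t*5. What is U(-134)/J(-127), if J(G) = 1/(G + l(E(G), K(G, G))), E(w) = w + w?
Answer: 306324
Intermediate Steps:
E(w) = 2*w
U(t) = 6*t (U(t) = t + 5*t = 6*t)
J(G) = 1/(3*G) (J(G) = 1/(G + 2*G) = 1/(3*G))
U(-134)/J(-127) = (6*(-134))/(((1/3)/(-127))) = -804/((1/3)*(-1/127)) = -804/(-1/381) = -804*(-381) = 306324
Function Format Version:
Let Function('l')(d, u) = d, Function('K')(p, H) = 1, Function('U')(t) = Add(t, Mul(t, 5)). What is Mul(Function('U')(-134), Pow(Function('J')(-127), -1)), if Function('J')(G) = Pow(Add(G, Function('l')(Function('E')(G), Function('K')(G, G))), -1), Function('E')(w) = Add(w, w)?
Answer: 306324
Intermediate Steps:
Function('E')(w) = Mul(2, w)
Function('U')(t) = Mul(6, t) (Function('U')(t) = Add(t, Mul(5, t)) = Mul(6, t))
Function('J')(G) = Mul(Rational(1, 3), Pow(G, -1)) (Function('J')(G) = Pow(Add(G, Mul(2, G)), -1) = Pow(Mul(3, G), -1) = Mul(Rational(1, 3), Pow(G, -1)))
Mul(Function('U')(-134), Pow(Function('J')(-127), -1)) = Mul(Mul(6, -134), Pow(Mul(Rational(1, 3), Pow(-127, -1)), -1)) = Mul(-804, Pow(Mul(Rational(1, 3), Rational(-1, 127)), -1)) = Mul(-804, Pow(Rational(-1, 381), -1)) = Mul(-804, -381) = 306324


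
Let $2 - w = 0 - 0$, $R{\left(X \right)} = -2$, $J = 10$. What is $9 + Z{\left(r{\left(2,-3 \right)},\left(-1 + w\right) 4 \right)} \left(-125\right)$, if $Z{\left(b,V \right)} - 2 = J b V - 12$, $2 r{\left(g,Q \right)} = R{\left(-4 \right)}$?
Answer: $6259$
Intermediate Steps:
$w = 2$ ($w = 2 - \left(0 - 0\right) = 2 - \left(0 + 0\right) = 2 - 0 = 2 + 0 = 2$)
$r{\left(g,Q \right)} = -1$ ($r{\left(g,Q \right)} = \frac{1}{2} \left(-2\right) = -1$)
$Z{\left(b,V \right)} = -10 + 10 V b$ ($Z{\left(b,V \right)} = 2 + \left(10 b V - 12\right) = 2 + \left(10 V b - 12\right) = 2 + \left(-12 + 10 V b\right) = -10 + 10 V b$)
$9 + Z{\left(r{\left(2,-3 \right)},\left(-1 + w\right) 4 \right)} \left(-125\right) = 9 + \left(-10 + 10 \left(-1 + 2\right) 4 \left(-1\right)\right) \left(-125\right) = 9 + \left(-10 + 10 \cdot 1 \cdot 4 \left(-1\right)\right) \left(-125\right) = 9 + \left(-10 + 10 \cdot 4 \left(-1\right)\right) \left(-125\right) = 9 + \left(-10 - 40\right) \left(-125\right) = 9 - -6250 = 9 + 6250 = 6259$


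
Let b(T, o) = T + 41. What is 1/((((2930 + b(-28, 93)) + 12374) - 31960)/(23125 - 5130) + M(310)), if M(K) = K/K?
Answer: 17995/1352 ≈ 13.310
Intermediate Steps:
M(K) = 1
b(T, o) = 41 + T
1/((((2930 + b(-28, 93)) + 12374) - 31960)/(23125 - 5130) + M(310)) = 1/((((2930 + (41 - 28)) + 12374) - 31960)/(23125 - 5130) + 1) = 1/((((2930 + 13) + 12374) - 31960)/17995 + 1) = 1/(((2943 + 12374) - 31960)*(1/17995) + 1) = 1/((15317 - 31960)*(1/17995) + 1) = 1/(-16643*1/17995 + 1) = 1/(-16643/17995 + 1) = 1/(1352/17995) = 17995/1352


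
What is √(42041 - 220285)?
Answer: 2*I*√44561 ≈ 422.19*I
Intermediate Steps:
√(42041 - 220285) = √(-178244) = 2*I*√44561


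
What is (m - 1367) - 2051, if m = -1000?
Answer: -4418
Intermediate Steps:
(m - 1367) - 2051 = (-1000 - 1367) - 2051 = -2367 - 2051 = -4418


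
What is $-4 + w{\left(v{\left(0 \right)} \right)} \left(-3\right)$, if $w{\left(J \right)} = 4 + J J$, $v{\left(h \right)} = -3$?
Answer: $-43$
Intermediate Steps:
$w{\left(J \right)} = 4 + J^{2}$
$-4 + w{\left(v{\left(0 \right)} \right)} \left(-3\right) = -4 + \left(4 + \left(-3\right)^{2}\right) \left(-3\right) = -4 + \left(4 + 9\right) \left(-3\right) = -4 + 13 \left(-3\right) = -4 - 39 = -43$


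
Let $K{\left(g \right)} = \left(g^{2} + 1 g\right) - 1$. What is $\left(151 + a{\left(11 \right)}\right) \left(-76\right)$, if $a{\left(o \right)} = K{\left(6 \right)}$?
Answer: $-14592$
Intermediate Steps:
$K{\left(g \right)} = -1 + g + g^{2}$ ($K{\left(g \right)} = \left(g^{2} + g\right) - 1 = \left(g + g^{2}\right) - 1 = -1 + g + g^{2}$)
$a{\left(o \right)} = 41$ ($a{\left(o \right)} = -1 + 6 + 6^{2} = -1 + 6 + 36 = 41$)
$\left(151 + a{\left(11 \right)}\right) \left(-76\right) = \left(151 + 41\right) \left(-76\right) = 192 \left(-76\right) = -14592$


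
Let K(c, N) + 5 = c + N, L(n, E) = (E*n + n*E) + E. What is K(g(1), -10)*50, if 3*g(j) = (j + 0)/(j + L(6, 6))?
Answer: -177700/237 ≈ -749.79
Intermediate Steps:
L(n, E) = E + 2*E*n (L(n, E) = (E*n + E*n) + E = 2*E*n + E = E + 2*E*n)
g(j) = j/(3*(78 + j)) (g(j) = ((j + 0)/(j + 6*(1 + 2*6)))/3 = (j/(j + 6*(1 + 12)))/3 = (j/(j + 6*13))/3 = (j/(j + 78))/3 = (j/(78 + j))/3 = j/(3*(78 + j)))
K(c, N) = -5 + N + c (K(c, N) = -5 + (c + N) = -5 + (N + c) = -5 + N + c)
K(g(1), -10)*50 = (-5 - 10 + (⅓)*1/(78 + 1))*50 = (-5 - 10 + (⅓)*1/79)*50 = (-5 - 10 + (⅓)*1*(1/79))*50 = (-5 - 10 + 1/237)*50 = -3554/237*50 = -177700/237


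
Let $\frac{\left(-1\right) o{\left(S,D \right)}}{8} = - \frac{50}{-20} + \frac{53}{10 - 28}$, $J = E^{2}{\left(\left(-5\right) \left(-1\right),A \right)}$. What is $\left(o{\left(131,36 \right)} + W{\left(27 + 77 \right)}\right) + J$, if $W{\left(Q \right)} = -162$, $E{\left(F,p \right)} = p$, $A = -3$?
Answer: $- \frac{1345}{9} \approx -149.44$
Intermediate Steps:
$J = 9$ ($J = \left(-3\right)^{2} = 9$)
$o{\left(S,D \right)} = \frac{32}{9}$ ($o{\left(S,D \right)} = - 8 \left(- \frac{50}{-20} + \frac{53}{10 - 28}\right) = - 8 \left(\left(-50\right) \left(- \frac{1}{20}\right) + \frac{53}{10 - 28}\right) = - 8 \left(\frac{5}{2} + \frac{53}{-18}\right) = - 8 \left(\frac{5}{2} + 53 \left(- \frac{1}{18}\right)\right) = - 8 \left(\frac{5}{2} - \frac{53}{18}\right) = \left(-8\right) \left(- \frac{4}{9}\right) = \frac{32}{9}$)
$\left(o{\left(131,36 \right)} + W{\left(27 + 77 \right)}\right) + J = \left(\frac{32}{9} - 162\right) + 9 = - \frac{1426}{9} + 9 = - \frac{1345}{9}$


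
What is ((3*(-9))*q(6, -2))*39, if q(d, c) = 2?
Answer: -2106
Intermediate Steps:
((3*(-9))*q(6, -2))*39 = ((3*(-9))*2)*39 = -27*2*39 = -54*39 = -2106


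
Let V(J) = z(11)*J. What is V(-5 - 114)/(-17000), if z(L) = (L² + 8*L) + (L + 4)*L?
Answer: 1309/500 ≈ 2.6180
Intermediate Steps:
z(L) = L² + 8*L + L*(4 + L) (z(L) = (L² + 8*L) + (4 + L)*L = (L² + 8*L) + L*(4 + L) = L² + 8*L + L*(4 + L))
V(J) = 374*J (V(J) = (2*11*(6 + 11))*J = (2*11*17)*J = 374*J)
V(-5 - 114)/(-17000) = (374*(-5 - 114))/(-17000) = (374*(-119))*(-1/17000) = -44506*(-1/17000) = 1309/500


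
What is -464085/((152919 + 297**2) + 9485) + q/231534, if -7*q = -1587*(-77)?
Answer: -37275469177/19341810114 ≈ -1.9272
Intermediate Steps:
q = -17457 (q = -(-1587)*(-77)/7 = -1/7*122199 = -17457)
-464085/((152919 + 297**2) + 9485) + q/231534 = -464085/((152919 + 297**2) + 9485) - 17457/231534 = -464085/((152919 + 88209) + 9485) - 17457*1/231534 = -464085/(241128 + 9485) - 5819/77178 = -464085/250613 - 5819/77178 = -37275469177/19341810114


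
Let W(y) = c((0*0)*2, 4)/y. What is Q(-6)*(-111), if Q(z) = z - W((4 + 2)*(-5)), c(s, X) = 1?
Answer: 6623/10 ≈ 662.30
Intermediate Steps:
W(y) = 1/y
Q(z) = 1/30 + z (Q(z) = z - 1/((4 + 2)*(-5)) = z - 1/(6*(-5)) = z - 1/(-30) = z - 1*(-1/30) = z + 1/30 = 1/30 + z)
Q(-6)*(-111) = (1/30 - 6)*(-111) = -179/30*(-111) = 6623/10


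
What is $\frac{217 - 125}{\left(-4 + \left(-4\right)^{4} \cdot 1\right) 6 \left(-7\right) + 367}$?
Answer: $- \frac{92}{10217} \approx -0.0090046$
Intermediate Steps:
$\frac{217 - 125}{\left(-4 + \left(-4\right)^{4} \cdot 1\right) 6 \left(-7\right) + 367} = \frac{92}{\left(-4 + 256 \cdot 1\right) 6 \left(-7\right) + 367} = \frac{92}{\left(-4 + 256\right) 6 \left(-7\right) + 367} = \frac{92}{252 \cdot 6 \left(-7\right) + 367} = \frac{92}{1512 \left(-7\right) + 367} = \frac{92}{-10584 + 367} = \frac{92}{-10217} = 92 \left(- \frac{1}{10217}\right) = - \frac{92}{10217}$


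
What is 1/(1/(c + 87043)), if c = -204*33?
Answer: 80311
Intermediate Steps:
c = -6732
1/(1/(c + 87043)) = 1/(1/(-6732 + 87043)) = 1/(1/80311) = 80311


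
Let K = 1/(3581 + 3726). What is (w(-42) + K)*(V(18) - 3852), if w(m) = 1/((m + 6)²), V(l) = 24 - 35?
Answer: -33233389/9469872 ≈ -3.5094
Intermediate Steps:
V(l) = -11
w(m) = (6 + m)⁻² (w(m) = 1/((6 + m)²) = (6 + m)⁻²)
K = 1/7307 ≈ 0.00013686
(w(-42) + K)*(V(18) - 3852) = ((6 - 42)⁻² + 1/7307)*(-11 - 3852) = ((-36)⁻² + 1/7307)*(-3863) = (1/1296 + 1/7307)*(-3863) = (8603/9469872)*(-3863) = -33233389/9469872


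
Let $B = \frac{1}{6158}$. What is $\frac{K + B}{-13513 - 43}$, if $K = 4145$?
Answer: $- \frac{25524911}{83477848} \approx -0.30577$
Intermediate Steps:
$B = \frac{1}{6158} \approx 0.00016239$
$\frac{K + B}{-13513 - 43} = \frac{4145 + \frac{1}{6158}}{-13513 - 43} = \frac{25524911}{6158 \left(-13556\right)} = \frac{25524911}{6158} \left(- \frac{1}{13556}\right) = - \frac{25524911}{83477848}$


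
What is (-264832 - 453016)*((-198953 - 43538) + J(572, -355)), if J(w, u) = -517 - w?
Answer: 174853415840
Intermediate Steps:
(-264832 - 453016)*((-198953 - 43538) + J(572, -355)) = (-264832 - 453016)*((-198953 - 43538) + (-517 - 1*572)) = -717848*(-242491 + (-517 - 572)) = -717848*(-242491 - 1089) = -717848*(-243580) = 174853415840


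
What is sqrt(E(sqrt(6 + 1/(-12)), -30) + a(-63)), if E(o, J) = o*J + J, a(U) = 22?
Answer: sqrt(-8 - 5*sqrt(213)) ≈ 8.9985*I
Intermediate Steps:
E(o, J) = J + J*o (E(o, J) = J*o + J = J + J*o)
sqrt(E(sqrt(6 + 1/(-12)), -30) + a(-63)) = sqrt(-30*(1 + sqrt(6 + 1/(-12))) + 22) = sqrt(-30*(1 + sqrt(6 - 1/12)) + 22) = sqrt(-30*(1 + sqrt(71/12)) + 22) = sqrt(-30*(1 + sqrt(213)/6) + 22) = sqrt((-30 - 5*sqrt(213)) + 22) = sqrt(-8 - 5*sqrt(213))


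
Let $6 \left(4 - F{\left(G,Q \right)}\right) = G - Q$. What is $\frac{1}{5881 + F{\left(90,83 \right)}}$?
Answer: $\frac{6}{35303} \approx 0.00016996$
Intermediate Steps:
$F{\left(G,Q \right)} = 4 - \frac{G}{6} + \frac{Q}{6}$ ($F{\left(G,Q \right)} = 4 - \frac{G - Q}{6} = 4 - \left(- \frac{Q}{6} + \frac{G}{6}\right) = 4 - \frac{G}{6} + \frac{Q}{6}$)
$\frac{1}{5881 + F{\left(90,83 \right)}} = \frac{1}{5881 + \left(4 - 15 + \frac{1}{6} \cdot 83\right)} = \frac{1}{5881 + \left(4 - 15 + \frac{83}{6}\right)} = \frac{1}{5881 + \frac{17}{6}} = \frac{1}{\frac{35303}{6}} = \frac{6}{35303}$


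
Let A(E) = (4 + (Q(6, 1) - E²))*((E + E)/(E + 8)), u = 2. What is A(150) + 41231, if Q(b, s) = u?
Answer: -116851/79 ≈ -1479.1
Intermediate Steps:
Q(b, s) = 2
A(E) = 2*E*(6 - E²)/(8 + E) (A(E) = (4 + (2 - E²))*((E + E)/(E + 8)) = (6 - E²)*((2*E)/(8 + E)) = (6 - E²)*(2*E/(8 + E)) = 2*E*(6 - E²)/(8 + E))
A(150) + 41231 = 2*150*(6 - 1*150²)/(8 + 150) + 41231 = 2*150*(6 - 1*22500)/158 + 41231 = 2*150*(1/158)*(6 - 22500) + 41231 = 2*150*(1/158)*(-22494) + 41231 = -3374100/79 + 41231 = -116851/79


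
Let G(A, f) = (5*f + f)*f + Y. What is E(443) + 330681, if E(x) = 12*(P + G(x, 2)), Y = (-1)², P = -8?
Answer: 330885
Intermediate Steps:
Y = 1
G(A, f) = 1 + 6*f² (G(A, f) = (5*f + f)*f + 1 = (6*f)*f + 1 = 6*f² + 1 = 1 + 6*f²)
E(x) = 204 (E(x) = 12*(-8 + (1 + 6*2²)) = 12*(-8 + (1 + 6*4)) = 12*(-8 + (1 + 24)) = 12*(-8 + 25) = 12*17 = 204)
E(443) + 330681 = 204 + 330681 = 330885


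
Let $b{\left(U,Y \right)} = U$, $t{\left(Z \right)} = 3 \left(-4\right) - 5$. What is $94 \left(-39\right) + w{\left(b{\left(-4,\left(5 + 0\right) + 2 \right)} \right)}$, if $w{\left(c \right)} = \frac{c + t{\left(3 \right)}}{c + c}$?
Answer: $- \frac{29307}{8} \approx -3663.4$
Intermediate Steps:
$t{\left(Z \right)} = -17$ ($t{\left(Z \right)} = -12 - 5 = -17$)
$w{\left(c \right)} = \frac{-17 + c}{2 c}$ ($w{\left(c \right)} = \frac{c - 17}{c + c} = \frac{-17 + c}{2 c}$)
$94 \left(-39\right) + w{\left(b{\left(-4,\left(5 + 0\right) + 2 \right)} \right)} = 94 \left(-39\right) + \frac{-17 - 4}{2 \left(-4\right)} = -3666 + \frac{1}{2} \left(- \frac{1}{4}\right) \left(-21\right) = -3666 + \frac{21}{8} = - \frac{29307}{8}$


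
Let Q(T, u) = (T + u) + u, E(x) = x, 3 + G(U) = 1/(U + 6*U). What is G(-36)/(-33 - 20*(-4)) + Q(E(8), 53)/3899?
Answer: -228761/6597108 ≈ -0.034676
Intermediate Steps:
G(U) = -3 + 1/(7*U) (G(U) = -3 + 1/(U + 6*U) = -3 + 1/(7*U))
Q(T, u) = T + 2*u
G(-36)/(-33 - 20*(-4)) + Q(E(8), 53)/3899 = (-3 + (⅐)/(-36))/(-33 - 20*(-4)) + (8 + 2*53)/3899 = (-3 + (⅐)*(-1/36))/(-33 + 80) + (8 + 106)*(1/3899) = (-3 - 1/252)/47 + 114*(1/3899) = -757/252*1/47 + 114/3899 = -757/11844 + 114/3899 = -228761/6597108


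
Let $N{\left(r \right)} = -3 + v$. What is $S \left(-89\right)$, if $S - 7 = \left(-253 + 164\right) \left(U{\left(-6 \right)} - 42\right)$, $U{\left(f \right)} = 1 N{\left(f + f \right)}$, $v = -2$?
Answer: $-372910$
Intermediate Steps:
$N{\left(r \right)} = -5$ ($N{\left(r \right)} = -3 - 2 = -5$)
$U{\left(f \right)} = -5$ ($U{\left(f \right)} = 1 \left(-5\right) = -5$)
$S = 4190$ ($S = 7 + \left(-253 + 164\right) \left(-5 - 42\right) = 7 - -4183 = 7 + 4183 = 4190$)
$S \left(-89\right) = 4190 \left(-89\right) = -372910$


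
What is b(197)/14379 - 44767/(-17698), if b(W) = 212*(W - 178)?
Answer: 714992237/254479542 ≈ 2.8096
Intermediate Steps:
b(W) = -37736 + 212*W (b(W) = 212*(-178 + W) = -37736 + 212*W)
b(197)/14379 - 44767/(-17698) = (-37736 + 212*197)/14379 - 44767/(-17698) = (-37736 + 41764)*(1/14379) - 44767*(-1/17698) = 4028*(1/14379) + 44767/17698 = 4028/14379 + 44767/17698 = 714992237/254479542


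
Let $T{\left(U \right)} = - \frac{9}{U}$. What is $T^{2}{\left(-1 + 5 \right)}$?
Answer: $\frac{81}{16} \approx 5.0625$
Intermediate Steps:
$T^{2}{\left(-1 + 5 \right)} = \left(- \frac{9}{-1 + 5}\right)^{2} = \left(- \frac{9}{4}\right)^{2} = \frac{81}{16}$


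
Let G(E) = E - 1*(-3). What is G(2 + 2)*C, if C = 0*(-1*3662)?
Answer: 0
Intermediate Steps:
C = 0 (C = 0*(-3662) = 0)
G(E) = 3 + E (G(E) = E + 3 = 3 + E)
G(2 + 2)*C = (3 + (2 + 2))*0 = (3 + 4)*0 = 7*0 = 0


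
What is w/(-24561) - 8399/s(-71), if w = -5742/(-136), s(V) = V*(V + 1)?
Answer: -780102329/461146420 ≈ -1.6917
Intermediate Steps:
s(V) = V*(1 + V)
w = 2871/68 (w = -5742*(-1)/136 = -58*(-99/136) = 2871/68 ≈ 42.221)
w/(-24561) - 8399/s(-71) = (2871/68)/(-24561) - 8399*(-1/(71*(1 - 71))) = (2871/68)*(-1/24561) - 8399/((-71*(-70))) = -319/185572 - 8399/4970 = -780102329/461146420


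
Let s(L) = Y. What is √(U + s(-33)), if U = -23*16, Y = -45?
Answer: I*√413 ≈ 20.322*I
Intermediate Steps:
s(L) = -45
U = -368
√(U + s(-33)) = √(-368 - 45) = √(-413) = I*√413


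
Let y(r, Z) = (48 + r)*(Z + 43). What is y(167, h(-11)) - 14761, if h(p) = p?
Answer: -7881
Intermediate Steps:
y(r, Z) = (43 + Z)*(48 + r) (y(r, Z) = (48 + r)*(43 + Z) = (43 + Z)*(48 + r))
y(167, h(-11)) - 14761 = (2064 + 43*167 + 48*(-11) - 11*167) - 14761 = (2064 + 7181 - 528 - 1837) - 14761 = 6880 - 14761 = -7881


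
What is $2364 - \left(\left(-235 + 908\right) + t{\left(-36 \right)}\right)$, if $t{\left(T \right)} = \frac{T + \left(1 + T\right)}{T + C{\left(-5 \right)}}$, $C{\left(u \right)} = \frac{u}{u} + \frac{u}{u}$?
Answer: $\frac{57423}{34} \approx 1688.9$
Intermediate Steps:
$C{\left(u \right)} = 2$ ($C{\left(u \right)} = 1 + 1 = 2$)
$t{\left(T \right)} = \frac{1 + 2 T}{2 + T}$ ($t{\left(T \right)} = \frac{T + \left(1 + T\right)}{T + 2} = \frac{1 + 2 T}{2 + T}$)
$2364 - \left(\left(-235 + 908\right) + t{\left(-36 \right)}\right) = 2364 - \left(\left(-235 + 908\right) + \frac{1 + 2 \left(-36\right)}{2 - 36}\right) = 2364 - \left(673 + \frac{1 - 72}{-34}\right) = 2364 - \left(673 - - \frac{71}{34}\right) = 2364 - \left(673 + \frac{71}{34}\right) = 2364 - \frac{22953}{34} = \frac{57423}{34}$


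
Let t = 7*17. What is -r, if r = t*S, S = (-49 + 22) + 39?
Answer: -1428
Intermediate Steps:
t = 119
S = 12 (S = -27 + 39 = 12)
r = 1428 (r = 119*12 = 1428)
-r = -1*1428 = -1428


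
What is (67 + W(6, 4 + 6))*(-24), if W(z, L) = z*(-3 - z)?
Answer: -312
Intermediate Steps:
(67 + W(6, 4 + 6))*(-24) = (67 - 1*6*(3 + 6))*(-24) = (67 - 1*6*9)*(-24) = (67 - 54)*(-24) = 13*(-24) = -312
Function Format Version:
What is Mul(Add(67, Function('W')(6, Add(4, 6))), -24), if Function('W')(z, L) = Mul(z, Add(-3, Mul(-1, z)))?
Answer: -312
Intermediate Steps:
Mul(Add(67, Function('W')(6, Add(4, 6))), -24) = Mul(Add(67, Mul(-1, 6, Add(3, 6))), -24) = Mul(Add(67, Mul(-1, 6, 9)), -24) = Mul(Add(67, -54), -24) = Mul(13, -24) = -312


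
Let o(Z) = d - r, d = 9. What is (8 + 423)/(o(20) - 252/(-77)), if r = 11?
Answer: 4741/14 ≈ 338.64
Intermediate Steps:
o(Z) = -2 (o(Z) = 9 - 1*11 = 9 - 11 = -2)
(8 + 423)/(o(20) - 252/(-77)) = (8 + 423)/(-2 - 252/(-77)) = 431/(-2 - 252*(-1/77)) = 431/(-2 + 36/11) = 431/(14/11) = 431*(11/14) = 4741/14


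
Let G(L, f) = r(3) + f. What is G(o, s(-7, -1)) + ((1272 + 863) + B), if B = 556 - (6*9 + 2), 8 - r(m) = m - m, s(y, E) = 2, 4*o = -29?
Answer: 2645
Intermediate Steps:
o = -29/4 (o = (¼)*(-29) = -29/4 ≈ -7.2500)
r(m) = 8 (r(m) = 8 - (m - m) = 8 - 1*0 = 8 + 0 = 8)
B = 500 (B = 556 - (54 + 2) = 556 - 1*56 = 556 - 56 = 500)
G(L, f) = 8 + f
G(o, s(-7, -1)) + ((1272 + 863) + B) = (8 + 2) + ((1272 + 863) + 500) = 10 + (2135 + 500) = 10 + 2635 = 2645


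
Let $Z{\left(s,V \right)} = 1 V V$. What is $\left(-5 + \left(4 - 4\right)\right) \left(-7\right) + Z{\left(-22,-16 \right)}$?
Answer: $291$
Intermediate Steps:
$Z{\left(s,V \right)} = V^{2}$ ($Z{\left(s,V \right)} = V V = V^{2}$)
$\left(-5 + \left(4 - 4\right)\right) \left(-7\right) + Z{\left(-22,-16 \right)} = \left(-5 + \left(4 - 4\right)\right) \left(-7\right) + \left(-16\right)^{2} = \left(-5 + \left(4 - 4\right)\right) \left(-7\right) + 256 = \left(-5 + 0\right) \left(-7\right) + 256 = \left(-5\right) \left(-7\right) + 256 = 35 + 256 = 291$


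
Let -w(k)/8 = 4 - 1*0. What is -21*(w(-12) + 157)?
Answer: -2625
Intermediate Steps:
w(k) = -32 (w(k) = -8*(4 - 1*0) = -8*(4 + 0) = -8*4 = -32)
-21*(w(-12) + 157) = -21*(-32 + 157) = -21*125 = -2625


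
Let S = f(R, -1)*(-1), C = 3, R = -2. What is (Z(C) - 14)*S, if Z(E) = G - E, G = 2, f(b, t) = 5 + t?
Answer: 60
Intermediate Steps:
Z(E) = 2 - E
S = -4 (S = (5 - 1)*(-1) = 4*(-1) = -4)
(Z(C) - 14)*S = ((2 - 1*3) - 14)*(-4) = ((2 - 3) - 14)*(-4) = (-1 - 14)*(-4) = -15*(-4) = 60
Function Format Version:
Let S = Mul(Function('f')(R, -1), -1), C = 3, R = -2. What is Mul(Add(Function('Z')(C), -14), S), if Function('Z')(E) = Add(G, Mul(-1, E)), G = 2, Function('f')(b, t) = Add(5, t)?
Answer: 60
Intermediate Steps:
Function('Z')(E) = Add(2, Mul(-1, E))
S = -4 (S = Mul(Add(5, -1), -1) = Mul(4, -1) = -4)
Mul(Add(Function('Z')(C), -14), S) = Mul(Add(Add(2, Mul(-1, 3)), -14), -4) = Mul(Add(Add(2, -3), -14), -4) = Mul(Add(-1, -14), -4) = Mul(-15, -4) = 60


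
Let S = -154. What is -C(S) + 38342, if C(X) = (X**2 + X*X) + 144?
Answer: -9234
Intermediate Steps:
C(X) = 144 + 2*X**2 (C(X) = (X**2 + X**2) + 144 = 2*X**2 + 144 = 144 + 2*X**2)
-C(S) + 38342 = -(144 + 2*(-154)**2) + 38342 = -(144 + 2*23716) + 38342 = -(144 + 47432) + 38342 = -1*47576 + 38342 = -47576 + 38342 = -9234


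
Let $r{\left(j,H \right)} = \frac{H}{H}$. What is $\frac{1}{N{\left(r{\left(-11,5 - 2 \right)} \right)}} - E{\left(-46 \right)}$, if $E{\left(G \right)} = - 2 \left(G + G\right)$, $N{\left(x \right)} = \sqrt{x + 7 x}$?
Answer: $-184 + \frac{\sqrt{2}}{4} \approx -183.65$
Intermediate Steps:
$r{\left(j,H \right)} = 1$
$N{\left(x \right)} = 2 \sqrt{2} \sqrt{x}$ ($N{\left(x \right)} = \sqrt{8 x} = 2 \sqrt{2} \sqrt{x}$)
$E{\left(G \right)} = - 4 G$ ($E{\left(G \right)} = - 2 \cdot 2 G = - 4 G$)
$\frac{1}{N{\left(r{\left(-11,5 - 2 \right)} \right)}} - E{\left(-46 \right)} = \frac{1}{2 \sqrt{2} \sqrt{1}} - \left(-4\right) \left(-46\right) = \frac{1}{2 \sqrt{2} \cdot 1} - 184 = \frac{1}{2 \sqrt{2}} - 184 = \frac{\sqrt{2}}{4} - 184 = -184 + \frac{\sqrt{2}}{4}$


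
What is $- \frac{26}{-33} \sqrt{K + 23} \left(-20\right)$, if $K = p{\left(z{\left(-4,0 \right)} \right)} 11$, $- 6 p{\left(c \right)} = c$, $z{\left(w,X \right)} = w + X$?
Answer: $- \frac{520 \sqrt{273}}{99} \approx -86.786$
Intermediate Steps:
$z{\left(w,X \right)} = X + w$
$p{\left(c \right)} = - \frac{c}{6}$
$K = \frac{22}{3}$ ($K = - \frac{0 - 4}{6} \cdot 11 = \left(- \frac{1}{6}\right) \left(-4\right) 11 = \frac{2}{3} \cdot 11 = \frac{22}{3} \approx 7.3333$)
$- \frac{26}{-33} \sqrt{K + 23} \left(-20\right) = - \frac{26}{-33} \sqrt{\frac{22}{3} + 23} \left(-20\right) = \left(-26\right) \left(- \frac{1}{33}\right) \sqrt{\frac{91}{3}} \left(-20\right) = \frac{26 \frac{\sqrt{273}}{3}}{33} \left(-20\right) = \frac{26 \sqrt{273}}{99} \left(-20\right) = - \frac{520 \sqrt{273}}{99}$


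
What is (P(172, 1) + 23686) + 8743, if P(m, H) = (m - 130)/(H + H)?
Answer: 32450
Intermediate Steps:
P(m, H) = (-130 + m)/(2*H) (P(m, H) = (-130 + m)/((2*H)) = (-130 + m)*(1/(2*H)) = (-130 + m)/(2*H))
(P(172, 1) + 23686) + 8743 = ((½)*(-130 + 172)/1 + 23686) + 8743 = ((½)*1*42 + 23686) + 8743 = (21 + 23686) + 8743 = 23707 + 8743 = 32450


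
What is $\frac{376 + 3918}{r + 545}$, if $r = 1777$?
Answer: $\frac{2147}{1161} \approx 1.8493$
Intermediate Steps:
$\frac{376 + 3918}{r + 545} = \frac{376 + 3918}{1777 + 545} = \frac{4294}{2322} = 4294 \cdot \frac{1}{2322} = \frac{2147}{1161}$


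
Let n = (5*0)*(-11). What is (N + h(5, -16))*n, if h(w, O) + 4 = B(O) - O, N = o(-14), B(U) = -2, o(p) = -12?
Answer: 0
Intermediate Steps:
n = 0 (n = 0*(-11) = 0)
N = -12
h(w, O) = -6 - O (h(w, O) = -4 + (-2 - O) = -6 - O)
(N + h(5, -16))*n = (-12 + (-6 - 1*(-16)))*0 = (-12 + (-6 + 16))*0 = (-12 + 10)*0 = -2*0 = 0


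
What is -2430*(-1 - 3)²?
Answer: -38880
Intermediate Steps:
-2430*(-1 - 3)² = -2430*(-4)² = -2430*16 = -38880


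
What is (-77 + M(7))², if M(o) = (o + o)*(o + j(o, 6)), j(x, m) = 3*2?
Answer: 11025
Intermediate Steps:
j(x, m) = 6
M(o) = 2*o*(6 + o) (M(o) = (o + o)*(o + 6) = (2*o)*(6 + o) = 2*o*(6 + o))
(-77 + M(7))² = (-77 + 2*7*(6 + 7))² = (-77 + 2*7*13)² = (-77 + 182)² = 105² = 11025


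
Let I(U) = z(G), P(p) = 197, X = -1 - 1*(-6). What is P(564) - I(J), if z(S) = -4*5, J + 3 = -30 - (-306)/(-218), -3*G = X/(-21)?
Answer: 217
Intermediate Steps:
X = 5 (X = -1 + 6 = 5)
G = 5/63 (G = -5/(3*(-21)) = -5*(-1)/(3*21) = -⅓*(-5/21) = 5/63 ≈ 0.079365)
J = -3750/109 (J = -3 + (-30 - (-306)/(-218)) = -3 + (-30 - (-306)*(-1)/218) = -3 + (-30 - 1*153/109) = -3 + (-30 - 153/109) = -3 - 3423/109 = -3750/109 ≈ -34.404)
z(S) = -20
I(U) = -20
P(564) - I(J) = 197 - 1*(-20) = 197 + 20 = 217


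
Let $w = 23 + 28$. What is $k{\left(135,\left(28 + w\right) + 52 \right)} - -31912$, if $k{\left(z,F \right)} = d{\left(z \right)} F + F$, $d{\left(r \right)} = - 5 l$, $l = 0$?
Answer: $32043$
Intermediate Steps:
$d{\left(r \right)} = 0$ ($d{\left(r \right)} = \left(-5\right) 0 = 0$)
$w = 51$
$k{\left(z,F \right)} = F$ ($k{\left(z,F \right)} = 0 F + F = 0 + F = F$)
$k{\left(135,\left(28 + w\right) + 52 \right)} - -31912 = \left(\left(28 + 51\right) + 52\right) - -31912 = \left(79 + 52\right) + 31912 = 131 + 31912 = 32043$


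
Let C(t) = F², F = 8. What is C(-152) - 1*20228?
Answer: -20164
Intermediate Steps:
C(t) = 64 (C(t) = 8² = 64)
C(-152) - 1*20228 = 64 - 1*20228 = 64 - 20228 = -20164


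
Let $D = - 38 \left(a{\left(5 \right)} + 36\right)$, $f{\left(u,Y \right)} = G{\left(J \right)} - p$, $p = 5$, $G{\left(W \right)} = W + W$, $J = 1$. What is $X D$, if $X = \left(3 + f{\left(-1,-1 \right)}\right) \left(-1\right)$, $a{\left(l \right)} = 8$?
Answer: $0$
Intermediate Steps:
$G{\left(W \right)} = 2 W$
$f{\left(u,Y \right)} = -3$ ($f{\left(u,Y \right)} = 2 \cdot 1 - 5 = 2 - 5 = -3$)
$D = -1672$ ($D = - 38 \left(8 + 36\right) = \left(-38\right) 44 = -1672$)
$X = 0$ ($X = \left(3 - 3\right) \left(-1\right) = 0 \left(-1\right) = 0$)
$X D = 0 \left(-1672\right) = 0$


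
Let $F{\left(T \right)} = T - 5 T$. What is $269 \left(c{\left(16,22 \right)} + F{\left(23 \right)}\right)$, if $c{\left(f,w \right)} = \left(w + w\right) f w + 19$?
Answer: $4146635$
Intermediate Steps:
$c{\left(f,w \right)} = 19 + 2 f w^{2}$ ($c{\left(f,w \right)} = 2 w f w + 19 = 2 f w w + 19 = 2 f w^{2} + 19 = 19 + 2 f w^{2}$)
$F{\left(T \right)} = - 4 T$
$269 \left(c{\left(16,22 \right)} + F{\left(23 \right)}\right) = 269 \left(\left(19 + 2 \cdot 16 \cdot 22^{2}\right) - 92\right) = 269 \left(\left(19 + 2 \cdot 16 \cdot 484\right) - 92\right) = 269 \left(\left(19 + 15488\right) - 92\right) = 269 \left(15507 - 92\right) = 269 \cdot 15415 = 4146635$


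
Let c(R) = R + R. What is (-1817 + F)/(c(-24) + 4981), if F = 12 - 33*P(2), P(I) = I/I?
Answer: -1838/4933 ≈ -0.37259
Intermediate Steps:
P(I) = 1
c(R) = 2*R
F = -21 (F = 12 - 33*1 = 12 - 33 = -21)
(-1817 + F)/(c(-24) + 4981) = (-1817 - 21)/(2*(-24) + 4981) = -1838/(-48 + 4981) = -1838/4933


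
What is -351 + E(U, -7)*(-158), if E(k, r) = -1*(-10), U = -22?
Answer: -1931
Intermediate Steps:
E(k, r) = 10
-351 + E(U, -7)*(-158) = -351 + 10*(-158) = -351 - 1580 = -1931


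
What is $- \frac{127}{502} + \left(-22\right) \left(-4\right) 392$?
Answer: $\frac{17316865}{502} \approx 34496.0$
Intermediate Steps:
$- \frac{127}{502} + \left(-22\right) \left(-4\right) 392 = \left(-127\right) \frac{1}{502} + 88 \cdot 392 = - \frac{127}{502} + 34496 = \frac{17316865}{502}$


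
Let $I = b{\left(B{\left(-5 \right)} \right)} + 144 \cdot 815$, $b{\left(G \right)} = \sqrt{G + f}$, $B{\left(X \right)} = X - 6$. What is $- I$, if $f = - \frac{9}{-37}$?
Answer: $-117360 - \frac{i \sqrt{14726}}{37} \approx -1.1736 \cdot 10^{5} - 3.2798 i$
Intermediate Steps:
$B{\left(X \right)} = -6 + X$
$f = \frac{9}{37}$ ($f = \left(-9\right) \left(- \frac{1}{37}\right) = \frac{9}{37} \approx 0.24324$)
$b{\left(G \right)} = \sqrt{\frac{9}{37} + G}$ ($b{\left(G \right)} = \sqrt{G + \frac{9}{37}} = \sqrt{\frac{9}{37} + G}$)
$I = 117360 + \frac{i \sqrt{14726}}{37}$ ($I = \frac{\sqrt{333 + 1369 \left(-6 - 5\right)}}{37} + 144 \cdot 815 = \frac{\sqrt{333 + 1369 \left(-11\right)}}{37} + 117360 = \frac{\sqrt{333 - 15059}}{37} + 117360 = \frac{\sqrt{-14726}}{37} + 117360 = \frac{i \sqrt{14726}}{37} + 117360 = 117360 + \frac{i \sqrt{14726}}{37} \approx 1.1736 \cdot 10^{5} + 3.2798 i$)
$- I = - (117360 + \frac{i \sqrt{14726}}{37}) = -117360 - \frac{i \sqrt{14726}}{37}$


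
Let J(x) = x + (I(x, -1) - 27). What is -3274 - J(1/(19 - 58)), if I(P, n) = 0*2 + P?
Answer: -126631/39 ≈ -3246.9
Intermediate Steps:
I(P, n) = P (I(P, n) = 0 + P = P)
J(x) = -27 + 2*x (J(x) = x + (x - 27) = x + (-27 + x) = -27 + 2*x)
-3274 - J(1/(19 - 58)) = -3274 - (-27 + 2/(19 - 58)) = -3274 - (-27 + 2/(-39)) = -3274 - (-27 + 2*(-1/39)) = -3274 - (-27 - 2/39) = -3274 - 1*(-1055/39) = -3274 + 1055/39 = -126631/39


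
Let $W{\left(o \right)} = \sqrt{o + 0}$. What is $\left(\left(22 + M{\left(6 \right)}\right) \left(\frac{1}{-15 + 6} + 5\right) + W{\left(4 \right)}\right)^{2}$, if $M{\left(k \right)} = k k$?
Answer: $\frac{6604900}{81} \approx 81542.0$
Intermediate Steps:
$M{\left(k \right)} = k^{2}$
$W{\left(o \right)} = \sqrt{o}$
$\left(\left(22 + M{\left(6 \right)}\right) \left(\frac{1}{-15 + 6} + 5\right) + W{\left(4 \right)}\right)^{2} = \left(\left(22 + 6^{2}\right) \left(\frac{1}{-15 + 6} + 5\right) + \sqrt{4}\right)^{2} = \left(\left(22 + 36\right) \left(\frac{1}{-9} + 5\right) + 2\right)^{2} = \left(58 \left(- \frac{1}{9} + 5\right) + 2\right)^{2} = \left(58 \cdot \frac{44}{9} + 2\right)^{2} = \left(\frac{2552}{9} + 2\right)^{2} = \left(\frac{2570}{9}\right)^{2} = \frac{6604900}{81}$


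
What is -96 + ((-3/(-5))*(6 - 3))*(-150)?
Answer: -366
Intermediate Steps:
-96 + ((-3/(-5))*(6 - 3))*(-150) = -96 + (-3*(-1/5)*3)*(-150) = -96 + ((3/5)*3)*(-150) = -96 + (9/5)*(-150) = -96 - 270 = -366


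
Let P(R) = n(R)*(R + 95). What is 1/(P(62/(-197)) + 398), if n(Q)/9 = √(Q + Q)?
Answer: 1521429227/2352855434344 - 33071769*I*√6107/2352855434344 ≈ 0.00064663 - 0.0010984*I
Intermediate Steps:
n(Q) = 9*√2*√Q (n(Q) = 9*√(Q + Q) = 9*√(2*Q) = 9*(√2*√Q) = 9*√2*√Q)
P(R) = 9*√2*√R*(95 + R) (P(R) = (9*√2*√R)*(R + 95) = (9*√2*√R)*(95 + R) = 9*√2*√R*(95 + R))
1/(P(62/(-197)) + 398) = 1/(9*√2*√(62/(-197))*(95 + 62/(-197)) + 398) = 1/(9*√2*√(62*(-1/197))*(95 + 62*(-1/197)) + 398) = 1/(9*√2*√(-62/197)*(95 - 62/197) + 398) = 1/(9*√2*(I*√12214/197)*(18653/197) + 398) = 1/(335754*I*√6107/38809 + 398) = 1/(398 + 335754*I*√6107/38809)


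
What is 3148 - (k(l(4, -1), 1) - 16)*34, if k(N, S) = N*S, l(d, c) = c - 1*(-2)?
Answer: 3658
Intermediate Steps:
l(d, c) = 2 + c (l(d, c) = c + 2 = 2 + c)
3148 - (k(l(4, -1), 1) - 16)*34 = 3148 - ((2 - 1)*1 - 16)*34 = 3148 - (1*1 - 16)*34 = 3148 - (1 - 16)*34 = 3148 - (-15)*34 = 3148 - 1*(-510) = 3148 + 510 = 3658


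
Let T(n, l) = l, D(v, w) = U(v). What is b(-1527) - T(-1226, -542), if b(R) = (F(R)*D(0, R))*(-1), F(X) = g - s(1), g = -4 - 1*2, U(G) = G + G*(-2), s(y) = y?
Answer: 542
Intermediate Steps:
U(G) = -G (U(G) = G - 2*G = -G)
g = -6 (g = -4 - 2 = -6)
D(v, w) = -v
F(X) = -7 (F(X) = -6 - 1*1 = -6 - 1 = -7)
b(R) = 0 (b(R) = -(-7)*0*(-1) = -7*0*(-1) = 0*(-1) = 0)
b(-1527) - T(-1226, -542) = 0 - 1*(-542) = 0 + 542 = 542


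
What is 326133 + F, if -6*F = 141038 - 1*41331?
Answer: 1857091/6 ≈ 3.0952e+5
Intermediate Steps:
F = -99707/6 (F = -(141038 - 1*41331)/6 = -(141038 - 41331)/6 = -⅙*99707 = -99707/6 ≈ -16618.)
326133 + F = 326133 - 99707/6 = 1857091/6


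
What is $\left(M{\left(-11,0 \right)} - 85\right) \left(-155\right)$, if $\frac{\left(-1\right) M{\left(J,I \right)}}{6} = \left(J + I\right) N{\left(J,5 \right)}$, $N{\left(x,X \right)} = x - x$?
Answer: $13175$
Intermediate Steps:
$N{\left(x,X \right)} = 0$
$M{\left(J,I \right)} = 0$ ($M{\left(J,I \right)} = - 6 \left(J + I\right) 0 = - 6 \left(I + J\right) 0 = \left(-6\right) 0 = 0$)
$\left(M{\left(-11,0 \right)} - 85\right) \left(-155\right) = \left(0 - 85\right) \left(-155\right) = \left(-85\right) \left(-155\right) = 13175$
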